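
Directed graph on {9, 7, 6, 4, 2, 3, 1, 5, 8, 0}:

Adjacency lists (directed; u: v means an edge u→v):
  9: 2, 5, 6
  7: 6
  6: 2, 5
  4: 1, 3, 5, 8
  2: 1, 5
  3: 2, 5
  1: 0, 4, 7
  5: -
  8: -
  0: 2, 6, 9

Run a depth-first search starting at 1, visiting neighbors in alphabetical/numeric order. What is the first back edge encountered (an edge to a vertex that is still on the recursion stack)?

2->1

DFS from 1 (visiting neighbors in alphabetical/numeric order); mark gray on enter, black on exit:
1 gray
  0 gray
    2 gray
      2→1: 1 is gray → back edge
First back edge: 2 → 1.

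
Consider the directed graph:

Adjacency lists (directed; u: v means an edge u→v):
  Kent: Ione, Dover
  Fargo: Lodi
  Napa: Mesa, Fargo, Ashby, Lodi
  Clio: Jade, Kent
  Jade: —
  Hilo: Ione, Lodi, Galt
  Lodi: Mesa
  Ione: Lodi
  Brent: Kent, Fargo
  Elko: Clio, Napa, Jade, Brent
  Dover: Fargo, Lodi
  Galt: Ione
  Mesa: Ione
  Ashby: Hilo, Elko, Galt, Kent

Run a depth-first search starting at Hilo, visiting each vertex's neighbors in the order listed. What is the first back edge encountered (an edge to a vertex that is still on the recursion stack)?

Mesa->Ione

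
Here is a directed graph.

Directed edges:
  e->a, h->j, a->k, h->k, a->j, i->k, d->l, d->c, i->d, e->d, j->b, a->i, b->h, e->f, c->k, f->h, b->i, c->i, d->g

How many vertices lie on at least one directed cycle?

6

A vertex is on a directed cycle iff it belongs to a strongly connected component of size ≥ 2 (or has a self-loop).
The vertices on cycles are {b, c, d, h, i, j} — 6 in total.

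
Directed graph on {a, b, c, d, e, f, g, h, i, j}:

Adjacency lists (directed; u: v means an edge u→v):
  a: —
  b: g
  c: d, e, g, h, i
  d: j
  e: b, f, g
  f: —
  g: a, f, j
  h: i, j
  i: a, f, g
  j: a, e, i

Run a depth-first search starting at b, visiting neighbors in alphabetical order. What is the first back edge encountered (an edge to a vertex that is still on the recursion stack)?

DFS from b (visiting neighbors in alphabetical order); mark gray on enter, black on exit:
b gray
  g gray
    a gray
    a black
    f gray
    f black
    j gray
      j→a: a black — skip
      e gray
        e→b: b is gray → back edge
First back edge: e → b.

e->b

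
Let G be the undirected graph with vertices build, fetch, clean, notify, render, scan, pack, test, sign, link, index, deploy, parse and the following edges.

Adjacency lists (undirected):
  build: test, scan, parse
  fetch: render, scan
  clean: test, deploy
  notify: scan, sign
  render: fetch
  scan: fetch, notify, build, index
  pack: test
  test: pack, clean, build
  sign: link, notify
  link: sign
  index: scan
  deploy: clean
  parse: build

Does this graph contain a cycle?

No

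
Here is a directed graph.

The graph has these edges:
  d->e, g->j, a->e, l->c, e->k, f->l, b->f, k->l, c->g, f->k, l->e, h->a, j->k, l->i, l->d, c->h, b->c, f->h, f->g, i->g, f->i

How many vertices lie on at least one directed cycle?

A vertex is on a directed cycle iff it belongs to a strongly connected component of size ≥ 2 (or has a self-loop).
The vertices on cycles are {a, c, d, e, g, h, i, j, k, l} — 10 in total.

10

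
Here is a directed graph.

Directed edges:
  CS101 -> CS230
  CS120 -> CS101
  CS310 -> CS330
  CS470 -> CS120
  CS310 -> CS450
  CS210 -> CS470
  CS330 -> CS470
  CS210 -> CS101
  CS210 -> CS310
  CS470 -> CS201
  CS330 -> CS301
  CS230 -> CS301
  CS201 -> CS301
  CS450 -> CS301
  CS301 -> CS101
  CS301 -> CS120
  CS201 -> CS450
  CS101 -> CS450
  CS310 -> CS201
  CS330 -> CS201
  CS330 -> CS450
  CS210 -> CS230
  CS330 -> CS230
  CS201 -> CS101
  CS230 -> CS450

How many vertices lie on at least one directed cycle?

5

A vertex is on a directed cycle iff it belongs to a strongly connected component of size ≥ 2 (or has a self-loop).
The vertices on cycles are {CS101, CS120, CS230, CS301, CS450} — 5 in total.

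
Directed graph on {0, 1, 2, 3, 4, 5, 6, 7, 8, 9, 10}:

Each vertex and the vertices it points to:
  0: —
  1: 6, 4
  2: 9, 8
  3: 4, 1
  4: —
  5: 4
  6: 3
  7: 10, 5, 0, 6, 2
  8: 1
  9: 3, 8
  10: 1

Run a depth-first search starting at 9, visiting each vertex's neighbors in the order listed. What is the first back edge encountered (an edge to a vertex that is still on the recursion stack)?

DFS from 9 (visiting each vertex's neighbors in the order listed); mark gray on enter, black on exit:
9 gray
  3 gray
    4 gray
    4 black
    1 gray
      6 gray
        6→3: 3 is gray → back edge
First back edge: 6 → 3.

6→3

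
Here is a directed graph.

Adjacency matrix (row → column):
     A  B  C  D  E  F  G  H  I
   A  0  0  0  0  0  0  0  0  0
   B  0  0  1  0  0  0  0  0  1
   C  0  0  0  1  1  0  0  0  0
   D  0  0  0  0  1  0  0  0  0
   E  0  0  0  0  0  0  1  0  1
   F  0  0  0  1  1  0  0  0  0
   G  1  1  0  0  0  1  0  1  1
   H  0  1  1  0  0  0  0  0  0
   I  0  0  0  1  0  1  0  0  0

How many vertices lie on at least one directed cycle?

8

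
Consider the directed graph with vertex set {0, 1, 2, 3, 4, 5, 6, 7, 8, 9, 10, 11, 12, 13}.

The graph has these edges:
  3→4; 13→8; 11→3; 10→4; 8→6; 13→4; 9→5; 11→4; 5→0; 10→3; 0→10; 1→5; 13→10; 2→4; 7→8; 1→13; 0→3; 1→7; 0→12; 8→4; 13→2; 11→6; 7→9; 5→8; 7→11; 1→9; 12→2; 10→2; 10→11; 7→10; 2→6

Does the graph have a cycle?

No

DFS with white/gray/black marking, starting from 3:
3 gray
  4 gray
  4 black
3 black
0 gray
  10 gray
    10→4: 4 black — skip
    11 gray
      11→4: 4 black — skip
      6 gray
      6 black
      11→3: 3 black — skip
    11 black
    2 gray
      2→4: 4 black — skip
      2→6: 6 black — skip
    2 black
    10→3: 3 black — skip
  10 black
  12 gray
    12→2: 2 black — skip
  12 black
  0→3: 3 black — skip
0 black
1 gray
  5 gray
    5→0: 0 black — skip
    8 gray
      8→4: 4 black — skip
      8→6: 6 black — skip
    8 black
  5 black
  13 gray
    13→10: 10 black — skip
    13→2: 2 black — skip
    13→4: 4 black — skip
    13→8: 8 black — skip
  13 black
  9 gray
    9→5: 5 black — skip
  9 black
  7 gray
    7→9: 9 black — skip
    7→11: 11 black — skip
    7→10: 10 black — skip
    7→8: 8 black — skip
  7 black
1 black
Every edge goes to a white or black vertex — no back edge, so the graph is acyclic.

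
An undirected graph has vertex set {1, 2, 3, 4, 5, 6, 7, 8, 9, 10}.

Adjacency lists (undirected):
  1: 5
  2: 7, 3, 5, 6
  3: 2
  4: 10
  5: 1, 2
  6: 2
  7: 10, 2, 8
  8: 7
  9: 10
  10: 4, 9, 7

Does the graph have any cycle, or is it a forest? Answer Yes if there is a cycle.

DFS, tracking each vertex's parent; an edge to a visited non-parent vertex closes a cycle.
Start from 5:
visit 5 (parent –)
  visit 1 (parent 5)
    1–5: parent, skip
  visit 2 (parent 5)
    visit 7 (parent 2)
      visit 10 (parent 7)
        visit 4 (parent 10)
          4–10: parent, skip
        visit 9 (parent 10)
          9–10: parent, skip
        10–7: parent, skip
      7–2: parent, skip
      visit 8 (parent 7)
        8–7: parent, skip
    visit 3 (parent 2)
      3–2: parent, skip
    2–5: parent, skip
    visit 6 (parent 2)
      6–2: parent, skip
No non-parent visited neighbor found — the graph is a forest.

No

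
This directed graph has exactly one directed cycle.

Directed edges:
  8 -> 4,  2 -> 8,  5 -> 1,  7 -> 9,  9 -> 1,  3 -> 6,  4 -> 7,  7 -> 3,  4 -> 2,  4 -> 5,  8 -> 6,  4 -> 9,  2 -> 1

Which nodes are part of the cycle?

2, 4, 8

DFS with gray/black marking from 8:
8 gray
  4 gray
    2 gray
      1 gray
      1 black
      2→8: 8 is gray → back edge
Back edge closes the cycle 8 → 4 → 2 → 8; its vertices are {2, 4, 8}.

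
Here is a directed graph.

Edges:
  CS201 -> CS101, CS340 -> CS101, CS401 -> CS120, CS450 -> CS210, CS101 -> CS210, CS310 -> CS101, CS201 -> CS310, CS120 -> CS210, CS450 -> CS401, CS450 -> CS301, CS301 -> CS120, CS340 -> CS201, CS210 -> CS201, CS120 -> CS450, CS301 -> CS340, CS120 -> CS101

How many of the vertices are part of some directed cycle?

A vertex is on a directed cycle iff it belongs to a strongly connected component of size ≥ 2 (or has a self-loop).
The vertices on cycles are {CS101, CS120, CS201, CS210, CS301, CS310, CS401, CS450} — 8 in total.

8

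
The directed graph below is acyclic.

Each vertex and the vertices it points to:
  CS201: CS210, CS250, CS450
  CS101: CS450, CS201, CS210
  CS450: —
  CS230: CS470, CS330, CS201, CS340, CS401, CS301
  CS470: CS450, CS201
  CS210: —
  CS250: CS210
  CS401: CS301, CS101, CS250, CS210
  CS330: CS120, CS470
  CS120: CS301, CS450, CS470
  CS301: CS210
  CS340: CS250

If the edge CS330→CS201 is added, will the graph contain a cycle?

Adding CS330→CS201 creates a cycle iff CS201 can already reach CS330.
Explore from CS201: no path reaches CS330. The graph stays acyclic.

No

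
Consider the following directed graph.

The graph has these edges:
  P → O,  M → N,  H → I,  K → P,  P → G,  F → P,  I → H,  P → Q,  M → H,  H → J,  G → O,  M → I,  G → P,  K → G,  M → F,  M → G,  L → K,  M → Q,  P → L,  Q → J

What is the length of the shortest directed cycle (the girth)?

For each vertex v, BFS finds the shortest path from v back to v.
The shortest such closed walk is G → P → G, length 2.

2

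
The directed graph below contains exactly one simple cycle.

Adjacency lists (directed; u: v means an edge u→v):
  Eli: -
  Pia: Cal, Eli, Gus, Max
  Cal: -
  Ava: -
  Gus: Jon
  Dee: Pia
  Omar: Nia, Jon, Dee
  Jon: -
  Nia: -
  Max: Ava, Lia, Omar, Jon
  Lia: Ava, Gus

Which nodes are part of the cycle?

Dee, Max, Pia, Omar

DFS with gray/black marking from Dee:
Dee gray
  Pia gray
    Cal gray
    Cal black
    Eli gray
    Eli black
    Gus gray
      Jon gray
      Jon black
    Gus black
    Max gray
      Ava gray
      Ava black
      Lia gray
        Lia→Ava: Ava black — skip
        Lia→Gus: Gus black — skip
      Lia black
      Omar gray
        Nia gray
        Nia black
        Omar→Jon: Jon black — skip
        Omar→Dee: Dee is gray → back edge
Back edge closes the cycle Dee → Pia → Max → Omar → Dee; its vertices are {Dee, Max, Pia, Omar}.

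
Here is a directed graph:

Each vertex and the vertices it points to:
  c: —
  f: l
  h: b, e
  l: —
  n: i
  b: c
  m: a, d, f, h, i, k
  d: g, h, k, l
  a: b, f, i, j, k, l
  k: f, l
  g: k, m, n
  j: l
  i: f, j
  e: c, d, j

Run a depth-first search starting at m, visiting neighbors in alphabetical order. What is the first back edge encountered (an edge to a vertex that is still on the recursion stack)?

DFS from m (visiting neighbors in alphabetical order); mark gray on enter, black on exit:
m gray
  a gray
    b gray
      c gray
      c black
    b black
    f gray
      l gray
      l black
    f black
    i gray
      i→f: f black — skip
      j gray
        j→l: l black — skip
      j black
    i black
    a→j: j black — skip
    k gray
      k→f: f black — skip
      k→l: l black — skip
    k black
    a→l: l black — skip
  a black
  d gray
    g gray
      g→k: k black — skip
      g→m: m is gray → back edge
First back edge: g → m.

g->m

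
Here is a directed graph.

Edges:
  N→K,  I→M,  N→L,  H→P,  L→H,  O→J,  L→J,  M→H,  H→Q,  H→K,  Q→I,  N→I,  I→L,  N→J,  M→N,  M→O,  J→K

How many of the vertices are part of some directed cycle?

A vertex is on a directed cycle iff it belongs to a strongly connected component of size ≥ 2 (or has a self-loop).
The vertices on cycles are {H, I, L, M, N, Q} — 6 in total.

6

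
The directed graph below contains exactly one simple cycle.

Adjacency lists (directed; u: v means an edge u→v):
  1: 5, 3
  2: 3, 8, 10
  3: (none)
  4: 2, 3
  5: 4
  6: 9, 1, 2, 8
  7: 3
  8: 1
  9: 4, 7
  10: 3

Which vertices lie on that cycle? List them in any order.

DFS with gray/black marking from 2:
2 gray
  3 gray
  3 black
  8 gray
    1 gray
      5 gray
        4 gray
          4→2: 2 is gray → back edge
Back edge closes the cycle 2 → 8 → 1 → 5 → 4 → 2; its vertices are {1, 2, 4, 5, 8}.

1, 2, 4, 5, 8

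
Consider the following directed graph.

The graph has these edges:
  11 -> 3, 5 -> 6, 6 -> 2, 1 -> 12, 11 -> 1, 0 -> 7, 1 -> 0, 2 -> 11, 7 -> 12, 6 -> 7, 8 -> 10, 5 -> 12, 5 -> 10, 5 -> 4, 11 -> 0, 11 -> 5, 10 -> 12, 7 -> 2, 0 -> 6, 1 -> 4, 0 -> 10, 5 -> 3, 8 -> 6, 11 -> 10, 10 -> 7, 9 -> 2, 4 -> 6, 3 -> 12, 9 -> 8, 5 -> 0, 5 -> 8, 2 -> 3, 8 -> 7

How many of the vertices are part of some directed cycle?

10

A vertex is on a directed cycle iff it belongs to a strongly connected component of size ≥ 2 (or has a self-loop).
The vertices on cycles are {0, 1, 2, 4, 5, 6, 7, 8, 10, 11} — 10 in total.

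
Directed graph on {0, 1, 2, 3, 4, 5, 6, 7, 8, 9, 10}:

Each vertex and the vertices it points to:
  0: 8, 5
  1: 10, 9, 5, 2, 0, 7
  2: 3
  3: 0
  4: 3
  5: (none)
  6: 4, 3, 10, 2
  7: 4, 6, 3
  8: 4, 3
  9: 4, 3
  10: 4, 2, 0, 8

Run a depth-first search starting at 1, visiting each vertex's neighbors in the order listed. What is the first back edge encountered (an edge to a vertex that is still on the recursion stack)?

8→4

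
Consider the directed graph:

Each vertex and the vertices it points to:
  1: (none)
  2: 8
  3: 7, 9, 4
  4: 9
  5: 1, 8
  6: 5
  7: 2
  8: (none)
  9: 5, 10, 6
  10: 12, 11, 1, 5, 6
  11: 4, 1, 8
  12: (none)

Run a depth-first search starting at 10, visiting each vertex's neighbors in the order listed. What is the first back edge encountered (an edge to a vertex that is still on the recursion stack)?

9->10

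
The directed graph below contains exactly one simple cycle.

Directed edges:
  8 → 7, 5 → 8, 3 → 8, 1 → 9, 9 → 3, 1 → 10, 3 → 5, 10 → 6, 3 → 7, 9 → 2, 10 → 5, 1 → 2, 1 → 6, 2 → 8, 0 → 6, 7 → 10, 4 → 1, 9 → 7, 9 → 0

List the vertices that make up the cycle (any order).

5, 7, 8, 10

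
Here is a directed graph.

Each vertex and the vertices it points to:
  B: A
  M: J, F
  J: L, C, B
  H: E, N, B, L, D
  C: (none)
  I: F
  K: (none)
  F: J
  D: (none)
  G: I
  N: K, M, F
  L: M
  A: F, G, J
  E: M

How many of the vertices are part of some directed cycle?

8

A vertex is on a directed cycle iff it belongs to a strongly connected component of size ≥ 2 (or has a self-loop).
The vertices on cycles are {A, B, F, G, I, J, L, M} — 8 in total.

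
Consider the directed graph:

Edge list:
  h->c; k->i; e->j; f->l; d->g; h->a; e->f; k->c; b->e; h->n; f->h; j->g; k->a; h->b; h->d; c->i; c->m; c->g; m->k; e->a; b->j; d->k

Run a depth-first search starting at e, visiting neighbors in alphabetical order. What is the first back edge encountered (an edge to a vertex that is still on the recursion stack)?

b→e

DFS from e (visiting neighbors in alphabetical order); mark gray on enter, black on exit:
e gray
  a gray
  a black
  f gray
    h gray
      h→a: a black — skip
      b gray
        b→e: e is gray → back edge
First back edge: b → e.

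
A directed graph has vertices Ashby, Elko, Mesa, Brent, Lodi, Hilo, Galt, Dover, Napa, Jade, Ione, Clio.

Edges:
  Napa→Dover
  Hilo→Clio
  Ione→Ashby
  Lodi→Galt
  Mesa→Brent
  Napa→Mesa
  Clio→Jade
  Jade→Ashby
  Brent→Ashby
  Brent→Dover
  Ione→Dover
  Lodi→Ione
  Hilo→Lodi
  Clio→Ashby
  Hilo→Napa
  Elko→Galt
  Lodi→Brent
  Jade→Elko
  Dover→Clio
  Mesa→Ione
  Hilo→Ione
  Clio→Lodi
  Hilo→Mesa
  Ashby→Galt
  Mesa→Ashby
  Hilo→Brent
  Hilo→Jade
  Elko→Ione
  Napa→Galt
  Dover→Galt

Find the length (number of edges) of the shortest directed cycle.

4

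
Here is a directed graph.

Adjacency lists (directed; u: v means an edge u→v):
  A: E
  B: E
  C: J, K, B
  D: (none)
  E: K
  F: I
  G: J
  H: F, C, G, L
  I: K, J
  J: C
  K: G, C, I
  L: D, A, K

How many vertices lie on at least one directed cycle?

7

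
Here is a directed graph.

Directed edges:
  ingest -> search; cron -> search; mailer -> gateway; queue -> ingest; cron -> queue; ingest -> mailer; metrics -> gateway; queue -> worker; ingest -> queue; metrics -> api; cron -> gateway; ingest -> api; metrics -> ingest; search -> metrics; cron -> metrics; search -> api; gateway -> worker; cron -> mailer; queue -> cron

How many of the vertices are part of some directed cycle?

5

A vertex is on a directed cycle iff it belongs to a strongly connected component of size ≥ 2 (or has a self-loop).
The vertices on cycles are {cron, queue, ingest, search, metrics} — 5 in total.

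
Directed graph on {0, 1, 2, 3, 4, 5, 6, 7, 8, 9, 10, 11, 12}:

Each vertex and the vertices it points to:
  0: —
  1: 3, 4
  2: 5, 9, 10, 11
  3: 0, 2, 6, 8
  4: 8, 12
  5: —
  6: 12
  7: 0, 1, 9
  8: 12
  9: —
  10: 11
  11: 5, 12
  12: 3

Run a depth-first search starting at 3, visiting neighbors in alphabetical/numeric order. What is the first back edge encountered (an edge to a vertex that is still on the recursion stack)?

DFS from 3 (visiting neighbors in alphabetical/numeric order); mark gray on enter, black on exit:
3 gray
  0 gray
  0 black
  2 gray
    5 gray
    5 black
    9 gray
    9 black
    10 gray
      11 gray
        11→5: 5 black — skip
        12 gray
          12→3: 3 is gray → back edge
First back edge: 12 → 3.

12→3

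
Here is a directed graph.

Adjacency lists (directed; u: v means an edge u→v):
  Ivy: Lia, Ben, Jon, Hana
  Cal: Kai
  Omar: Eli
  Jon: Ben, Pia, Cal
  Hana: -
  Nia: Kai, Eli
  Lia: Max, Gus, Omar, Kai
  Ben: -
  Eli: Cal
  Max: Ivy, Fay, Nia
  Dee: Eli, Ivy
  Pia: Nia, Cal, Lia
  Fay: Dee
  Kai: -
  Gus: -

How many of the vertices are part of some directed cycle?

7

A vertex is on a directed cycle iff it belongs to a strongly connected component of size ≥ 2 (or has a self-loop).
The vertices on cycles are {Dee, Fay, Ivy, Jon, Lia, Max, Pia} — 7 in total.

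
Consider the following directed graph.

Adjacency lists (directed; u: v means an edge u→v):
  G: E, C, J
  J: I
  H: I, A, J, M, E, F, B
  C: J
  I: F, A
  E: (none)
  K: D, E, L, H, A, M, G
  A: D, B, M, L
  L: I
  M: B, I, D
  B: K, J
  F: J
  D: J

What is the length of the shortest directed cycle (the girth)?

3

For each vertex v, BFS finds the shortest path from v back to v.
The shortest such closed walk is K → M → B → K, length 3.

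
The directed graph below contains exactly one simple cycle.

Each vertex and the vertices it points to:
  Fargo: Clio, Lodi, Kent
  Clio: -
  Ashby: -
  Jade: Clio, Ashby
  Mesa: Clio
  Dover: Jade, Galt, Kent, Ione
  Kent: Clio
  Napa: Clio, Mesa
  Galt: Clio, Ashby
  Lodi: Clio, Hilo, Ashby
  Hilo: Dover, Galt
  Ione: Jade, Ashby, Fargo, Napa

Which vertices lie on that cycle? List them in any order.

DFS with gray/black marking from Hilo:
Hilo gray
  Dover gray
    Jade gray
      Clio gray
      Clio black
      Ashby gray
      Ashby black
    Jade black
    Galt gray
      Galt→Clio: Clio black — skip
      Galt→Ashby: Ashby black — skip
    Galt black
    Kent gray
      Kent→Clio: Clio black — skip
    Kent black
    Ione gray
      Ione→Jade: Jade black — skip
      Ione→Ashby: Ashby black — skip
      Fargo gray
        Fargo→Clio: Clio black — skip
        Lodi gray
          Lodi→Clio: Clio black — skip
          Lodi→Hilo: Hilo is gray → back edge
Back edge closes the cycle Hilo → Dover → Ione → Fargo → Lodi → Hilo; its vertices are {Hilo, Ione, Lodi, Dover, Fargo}.

Hilo, Ione, Lodi, Dover, Fargo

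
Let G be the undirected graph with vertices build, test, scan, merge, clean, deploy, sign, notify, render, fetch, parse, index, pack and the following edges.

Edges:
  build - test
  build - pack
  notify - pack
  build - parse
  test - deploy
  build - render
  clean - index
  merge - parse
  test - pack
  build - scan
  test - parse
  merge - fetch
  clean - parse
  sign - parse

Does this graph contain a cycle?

DFS, tracking each vertex's parent; an edge to a visited non-parent vertex closes a cycle.
Start from pack:
visit pack (parent –)
  visit notify (parent pack)
    notify–pack: parent, skip
  visit build (parent pack)
    visit scan (parent build)
      scan–build: parent, skip
    visit parse (parent build)
      visit merge (parent parse)
        visit fetch (parent merge)
          fetch–merge: parent, skip
        merge–parse: parent, skip
      parse–build: parent, skip
      visit clean (parent parse)
        clean–parse: parent, skip
        visit index (parent clean)
          index–clean: parent, skip
      visit sign (parent parse)
        sign–parse: parent, skip
      visit test (parent parse)
        test–parse: parent, skip
        test–build: build visited and ≠ parent → cycle
Cycle: build – parse – test – build.

Yes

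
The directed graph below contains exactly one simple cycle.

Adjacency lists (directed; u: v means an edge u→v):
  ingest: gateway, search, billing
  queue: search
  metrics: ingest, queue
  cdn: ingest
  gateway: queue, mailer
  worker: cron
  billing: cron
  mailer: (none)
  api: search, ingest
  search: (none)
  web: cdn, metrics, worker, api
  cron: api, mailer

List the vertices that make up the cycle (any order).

DFS with gray/black marking from api:
api gray
  search gray
  search black
  ingest gray
    gateway gray
      queue gray
        queue→search: search black — skip
      queue black
      mailer gray
      mailer black
    gateway black
    ingest→search: search black — skip
    billing gray
      cron gray
        cron→api: api is gray → back edge
Back edge closes the cycle api → ingest → billing → cron → api; its vertices are {api, cron, ingest, billing}.

api, cron, ingest, billing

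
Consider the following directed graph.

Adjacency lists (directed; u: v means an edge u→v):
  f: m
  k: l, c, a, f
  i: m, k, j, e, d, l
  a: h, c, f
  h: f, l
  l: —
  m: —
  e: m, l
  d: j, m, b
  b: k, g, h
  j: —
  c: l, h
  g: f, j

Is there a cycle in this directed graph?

DFS with white/gray/black marking, starting from f:
f gray
  m gray
  m black
f black
k gray
  l gray
  l black
  c gray
    c→l: l black — skip
    h gray
      h→f: f black — skip
      h→l: l black — skip
    h black
  c black
  a gray
    a→h: h black — skip
    a→c: c black — skip
    a→f: f black — skip
  a black
  k→f: f black — skip
k black
i gray
  i→m: m black — skip
  i→k: k black — skip
  j gray
  j black
  e gray
    e→m: m black — skip
    e→l: l black — skip
  e black
  d gray
    d→j: j black — skip
    d→m: m black — skip
    b gray
      b→k: k black — skip
      g gray
        g→f: f black — skip
        g→j: j black — skip
      g black
      b→h: h black — skip
    b black
  d black
  i→l: l black — skip
i black
Every edge goes to a white or black vertex — no back edge, so the graph is acyclic.

No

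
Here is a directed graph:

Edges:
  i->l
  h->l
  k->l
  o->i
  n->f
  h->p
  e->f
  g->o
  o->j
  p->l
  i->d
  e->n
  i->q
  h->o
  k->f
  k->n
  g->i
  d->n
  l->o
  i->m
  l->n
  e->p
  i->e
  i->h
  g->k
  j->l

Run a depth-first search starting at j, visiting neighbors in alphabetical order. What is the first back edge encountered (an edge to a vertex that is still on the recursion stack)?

DFS from j (visiting neighbors in alphabetical order); mark gray on enter, black on exit:
j gray
  l gray
    n gray
      f gray
      f black
    n black
    o gray
      i gray
        d gray
          d→n: n black — skip
        d black
        e gray
          e→f: f black — skip
          e→n: n black — skip
          p gray
            p→l: l is gray → back edge
First back edge: p → l.

p->l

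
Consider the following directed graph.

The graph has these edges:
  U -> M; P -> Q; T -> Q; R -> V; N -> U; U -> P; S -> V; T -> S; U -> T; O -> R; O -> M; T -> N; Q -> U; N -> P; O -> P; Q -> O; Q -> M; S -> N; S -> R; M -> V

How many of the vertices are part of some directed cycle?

7

A vertex is on a directed cycle iff it belongs to a strongly connected component of size ≥ 2 (or has a self-loop).
The vertices on cycles are {N, O, P, Q, S, T, U} — 7 in total.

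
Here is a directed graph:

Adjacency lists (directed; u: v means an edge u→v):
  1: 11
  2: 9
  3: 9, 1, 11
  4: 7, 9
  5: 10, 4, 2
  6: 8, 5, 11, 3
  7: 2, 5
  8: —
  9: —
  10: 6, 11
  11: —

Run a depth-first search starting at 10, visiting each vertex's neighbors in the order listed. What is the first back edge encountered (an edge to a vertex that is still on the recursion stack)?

5→10

DFS from 10 (visiting each vertex's neighbors in the order listed); mark gray on enter, black on exit:
10 gray
  6 gray
    8 gray
    8 black
    5 gray
      5→10: 10 is gray → back edge
First back edge: 5 → 10.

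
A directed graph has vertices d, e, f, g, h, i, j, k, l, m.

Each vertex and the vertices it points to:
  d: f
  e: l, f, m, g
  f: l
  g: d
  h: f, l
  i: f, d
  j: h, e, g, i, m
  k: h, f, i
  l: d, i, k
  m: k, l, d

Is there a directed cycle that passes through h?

h is on a cycle iff h can reach itself via ≥1 edge.
h → l → k → h — yes.

Yes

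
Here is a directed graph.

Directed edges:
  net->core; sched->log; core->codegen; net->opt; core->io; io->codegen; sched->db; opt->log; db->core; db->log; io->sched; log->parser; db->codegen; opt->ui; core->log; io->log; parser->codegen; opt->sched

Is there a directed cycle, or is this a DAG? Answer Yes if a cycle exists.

DFS with white/gray/black marking, starting from sched:
sched gray
  db gray
    log gray
      parser gray
        codegen gray
        codegen black
      parser black
    log black
    db→codegen: codegen black — skip
    core gray
      core→log: log black — skip
      core→codegen: codegen black — skip
      io gray
        io→sched: sched is gray → back edge
Back edge found, so a cycle exists: sched → db → core → io → sched.

Yes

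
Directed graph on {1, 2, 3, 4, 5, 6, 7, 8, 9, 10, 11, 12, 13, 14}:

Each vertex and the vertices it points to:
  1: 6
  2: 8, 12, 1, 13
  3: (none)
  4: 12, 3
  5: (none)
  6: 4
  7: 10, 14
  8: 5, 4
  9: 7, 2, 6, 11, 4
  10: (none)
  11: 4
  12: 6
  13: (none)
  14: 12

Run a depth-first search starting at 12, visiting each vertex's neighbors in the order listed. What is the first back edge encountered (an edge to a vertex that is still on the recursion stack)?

4→12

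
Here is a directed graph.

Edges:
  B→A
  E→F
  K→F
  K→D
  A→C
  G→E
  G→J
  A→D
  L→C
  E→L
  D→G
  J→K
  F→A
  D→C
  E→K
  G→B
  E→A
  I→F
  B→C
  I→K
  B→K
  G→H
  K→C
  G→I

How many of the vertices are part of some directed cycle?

9

A vertex is on a directed cycle iff it belongs to a strongly connected component of size ≥ 2 (or has a self-loop).
The vertices on cycles are {A, B, D, E, F, G, I, J, K} — 9 in total.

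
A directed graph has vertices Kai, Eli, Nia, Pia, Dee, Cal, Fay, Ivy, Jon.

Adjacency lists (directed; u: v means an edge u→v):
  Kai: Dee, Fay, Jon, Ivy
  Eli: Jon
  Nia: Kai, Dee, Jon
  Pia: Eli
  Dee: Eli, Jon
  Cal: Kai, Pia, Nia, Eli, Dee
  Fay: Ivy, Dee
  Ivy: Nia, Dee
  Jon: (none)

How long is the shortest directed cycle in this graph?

3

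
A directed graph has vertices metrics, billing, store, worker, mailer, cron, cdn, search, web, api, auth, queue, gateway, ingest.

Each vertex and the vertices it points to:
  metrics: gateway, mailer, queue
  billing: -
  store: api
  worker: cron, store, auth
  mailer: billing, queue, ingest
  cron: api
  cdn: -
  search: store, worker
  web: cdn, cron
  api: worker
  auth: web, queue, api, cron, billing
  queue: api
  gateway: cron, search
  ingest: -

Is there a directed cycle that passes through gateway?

No

gateway lies on a cycle iff there is a path from gateway back to itself.
Exploring from gateway, it never reaches itself; equivalently, its strongly connected component is a singleton.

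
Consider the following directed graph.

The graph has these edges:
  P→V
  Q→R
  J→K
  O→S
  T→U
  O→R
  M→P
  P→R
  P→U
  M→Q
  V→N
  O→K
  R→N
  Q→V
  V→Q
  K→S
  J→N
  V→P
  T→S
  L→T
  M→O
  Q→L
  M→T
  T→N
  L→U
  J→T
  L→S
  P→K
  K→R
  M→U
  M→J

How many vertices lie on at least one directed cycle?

A vertex is on a directed cycle iff it belongs to a strongly connected component of size ≥ 2 (or has a self-loop).
The vertices on cycles are {P, Q, V} — 3 in total.

3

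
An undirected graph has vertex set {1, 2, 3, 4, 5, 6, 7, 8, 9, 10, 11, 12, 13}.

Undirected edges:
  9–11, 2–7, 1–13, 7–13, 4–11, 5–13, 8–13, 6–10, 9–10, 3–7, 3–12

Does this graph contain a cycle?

DFS, tracking each vertex's parent; an edge to a visited non-parent vertex closes a cycle.
Start from 4:
visit 4 (parent –)
  visit 11 (parent 4)
    11–4: parent, skip
    visit 9 (parent 11)
      9–11: parent, skip
      visit 10 (parent 9)
        visit 6 (parent 10)
          6–10: parent, skip
        10–9: parent, skip
visit 1 (parent –)
  visit 13 (parent 1)
    visit 7 (parent 13)
      7–13: parent, skip
      visit 3 (parent 7)
        3–7: parent, skip
        visit 12 (parent 3)
          12–3: parent, skip
      visit 2 (parent 7)
        2–7: parent, skip
    visit 8 (parent 13)
      8–13: parent, skip
    visit 5 (parent 13)
      5–13: parent, skip
    13–1: parent, skip
No non-parent visited neighbor found — the graph is a forest.

No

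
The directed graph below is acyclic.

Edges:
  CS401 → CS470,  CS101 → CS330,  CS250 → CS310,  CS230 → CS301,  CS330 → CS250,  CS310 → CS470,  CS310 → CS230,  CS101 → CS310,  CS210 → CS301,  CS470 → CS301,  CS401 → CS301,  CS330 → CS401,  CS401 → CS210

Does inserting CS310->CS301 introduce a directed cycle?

Adding CS310→CS301 creates a cycle iff CS301 can already reach CS310.
Explore from CS301: no path reaches CS310. The graph stays acyclic.

No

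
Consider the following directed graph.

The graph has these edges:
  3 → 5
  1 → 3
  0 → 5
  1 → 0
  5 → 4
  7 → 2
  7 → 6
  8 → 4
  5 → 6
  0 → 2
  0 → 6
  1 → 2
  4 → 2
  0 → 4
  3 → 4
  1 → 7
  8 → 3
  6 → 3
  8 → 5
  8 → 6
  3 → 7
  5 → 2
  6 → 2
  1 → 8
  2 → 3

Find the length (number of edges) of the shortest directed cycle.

For each vertex v, BFS finds the shortest path from v back to v.
The shortest such closed walk is 7 → 2 → 3 → 7, length 3.

3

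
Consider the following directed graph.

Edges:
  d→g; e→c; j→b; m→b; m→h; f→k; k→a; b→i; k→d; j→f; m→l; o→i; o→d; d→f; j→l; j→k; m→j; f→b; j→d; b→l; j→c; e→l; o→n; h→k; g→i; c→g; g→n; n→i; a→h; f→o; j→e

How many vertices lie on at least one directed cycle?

6

A vertex is on a directed cycle iff it belongs to a strongly connected component of size ≥ 2 (or has a self-loop).
The vertices on cycles are {a, d, f, h, k, o} — 6 in total.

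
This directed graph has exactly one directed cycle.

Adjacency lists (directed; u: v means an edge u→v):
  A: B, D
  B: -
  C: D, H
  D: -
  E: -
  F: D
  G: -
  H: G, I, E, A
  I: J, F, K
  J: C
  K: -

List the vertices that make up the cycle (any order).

DFS with gray/black marking from H:
H gray
  G gray
  G black
  I gray
    J gray
      C gray
        D gray
        D black
        C→H: H is gray → back edge
Back edge closes the cycle H → I → J → C → H; its vertices are {C, H, I, J}.

C, H, I, J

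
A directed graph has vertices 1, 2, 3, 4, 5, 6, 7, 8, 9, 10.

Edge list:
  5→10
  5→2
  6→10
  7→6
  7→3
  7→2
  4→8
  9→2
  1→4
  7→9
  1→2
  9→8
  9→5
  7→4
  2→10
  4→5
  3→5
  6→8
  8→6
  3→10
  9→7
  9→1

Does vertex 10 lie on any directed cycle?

No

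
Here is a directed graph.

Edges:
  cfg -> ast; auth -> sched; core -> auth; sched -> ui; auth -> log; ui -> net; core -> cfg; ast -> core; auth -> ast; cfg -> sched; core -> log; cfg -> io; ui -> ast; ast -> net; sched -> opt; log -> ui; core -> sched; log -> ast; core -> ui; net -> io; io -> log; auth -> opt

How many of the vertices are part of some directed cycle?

9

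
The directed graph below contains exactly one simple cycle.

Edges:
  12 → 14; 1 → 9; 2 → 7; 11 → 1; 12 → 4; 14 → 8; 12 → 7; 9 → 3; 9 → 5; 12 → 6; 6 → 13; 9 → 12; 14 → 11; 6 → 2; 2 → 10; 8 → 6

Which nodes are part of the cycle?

DFS with gray/black marking from 9:
9 gray
  12 gray
    6 gray
      13 gray
      13 black
      2 gray
        7 gray
        7 black
        10 gray
        10 black
      2 black
    6 black
    12→7: 7 black — skip
    4 gray
    4 black
    14 gray
      8 gray
        8→6: 6 black — skip
      8 black
      11 gray
        1 gray
          1→9: 9 is gray → back edge
Back edge closes the cycle 9 → 12 → 14 → 11 → 1 → 9; its vertices are {1, 9, 11, 12, 14}.

1, 9, 11, 12, 14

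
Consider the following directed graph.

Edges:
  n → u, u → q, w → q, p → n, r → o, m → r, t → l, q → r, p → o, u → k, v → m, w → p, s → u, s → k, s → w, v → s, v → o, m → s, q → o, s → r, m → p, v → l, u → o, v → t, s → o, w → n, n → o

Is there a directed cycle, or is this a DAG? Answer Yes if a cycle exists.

No

DFS with white/gray/black marking, starting from v:
v gray
  m gray
    r gray
      o gray
      o black
    r black
    p gray
      p→o: o black — skip
      n gray
        n→o: o black — skip
        u gray
          q gray
            q→r: r black — skip
            q→o: o black — skip
          q black
          u→o: o black — skip
          k gray
          k black
        u black
      n black
    p black
    s gray
      s→k: k black — skip
      s→u: u black — skip
      w gray
        w→n: n black — skip
        w→p: p black — skip
        w→q: q black — skip
      w black
      s→r: r black — skip
      s→o: o black — skip
    s black
  m black
  v→s: s black — skip
  l gray
  l black
  v→o: o black — skip
  t gray
    t→l: l black — skip
  t black
v black
Every edge goes to a white or black vertex — no back edge, so the graph is acyclic.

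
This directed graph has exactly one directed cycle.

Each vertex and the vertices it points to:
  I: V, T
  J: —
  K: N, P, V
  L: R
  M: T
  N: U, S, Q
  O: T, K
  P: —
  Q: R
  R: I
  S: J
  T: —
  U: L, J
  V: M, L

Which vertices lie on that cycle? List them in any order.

DFS with gray/black marking from V:
V gray
  M gray
    T gray
    T black
  M black
  L gray
    R gray
      I gray
        I→V: V is gray → back edge
Back edge closes the cycle V → L → R → I → V; its vertices are {I, L, R, V}.

I, L, R, V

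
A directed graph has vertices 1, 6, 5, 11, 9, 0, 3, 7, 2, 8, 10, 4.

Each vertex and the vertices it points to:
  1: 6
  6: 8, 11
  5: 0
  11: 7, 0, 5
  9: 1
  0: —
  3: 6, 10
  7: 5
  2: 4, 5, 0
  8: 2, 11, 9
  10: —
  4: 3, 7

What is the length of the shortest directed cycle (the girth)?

For each vertex v, BFS finds the shortest path from v back to v.
The shortest such closed walk is 6 → 8 → 9 → 1 → 6, length 4.

4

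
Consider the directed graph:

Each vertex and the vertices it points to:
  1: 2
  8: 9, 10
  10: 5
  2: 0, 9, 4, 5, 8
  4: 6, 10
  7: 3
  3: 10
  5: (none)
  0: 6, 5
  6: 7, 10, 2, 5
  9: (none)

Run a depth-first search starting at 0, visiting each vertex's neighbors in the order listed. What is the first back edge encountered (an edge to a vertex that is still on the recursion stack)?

2->0

DFS from 0 (visiting each vertex's neighbors in the order listed); mark gray on enter, black on exit:
0 gray
  6 gray
    7 gray
      3 gray
        10 gray
          5 gray
          5 black
        10 black
      3 black
    7 black
    6→10: 10 black — skip
    2 gray
      2→0: 0 is gray → back edge
First back edge: 2 → 0.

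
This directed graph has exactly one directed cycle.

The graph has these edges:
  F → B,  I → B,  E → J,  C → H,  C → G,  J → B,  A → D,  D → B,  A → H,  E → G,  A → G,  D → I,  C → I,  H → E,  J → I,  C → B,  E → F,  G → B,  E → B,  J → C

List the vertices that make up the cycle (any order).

DFS with gray/black marking from H:
H gray
  E gray
    G gray
      B gray
      B black
    G black
    F gray
      F→B: B black — skip
    F black
    J gray
      C gray
        I gray
          I→B: B black — skip
        I black
        C→H: H is gray → back edge
Back edge closes the cycle H → E → J → C → H; its vertices are {C, E, H, J}.

C, E, H, J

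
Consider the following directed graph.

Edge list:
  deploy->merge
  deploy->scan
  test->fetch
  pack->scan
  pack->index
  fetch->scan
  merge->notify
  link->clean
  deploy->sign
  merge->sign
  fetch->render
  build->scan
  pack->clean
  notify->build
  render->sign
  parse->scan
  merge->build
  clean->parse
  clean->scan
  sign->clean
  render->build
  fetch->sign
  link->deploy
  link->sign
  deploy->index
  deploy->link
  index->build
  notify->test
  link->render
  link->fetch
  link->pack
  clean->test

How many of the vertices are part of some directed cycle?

7

A vertex is on a directed cycle iff it belongs to a strongly connected component of size ≥ 2 (or has a self-loop).
The vertices on cycles are {link, sign, test, clean, fetch, deploy, render} — 7 in total.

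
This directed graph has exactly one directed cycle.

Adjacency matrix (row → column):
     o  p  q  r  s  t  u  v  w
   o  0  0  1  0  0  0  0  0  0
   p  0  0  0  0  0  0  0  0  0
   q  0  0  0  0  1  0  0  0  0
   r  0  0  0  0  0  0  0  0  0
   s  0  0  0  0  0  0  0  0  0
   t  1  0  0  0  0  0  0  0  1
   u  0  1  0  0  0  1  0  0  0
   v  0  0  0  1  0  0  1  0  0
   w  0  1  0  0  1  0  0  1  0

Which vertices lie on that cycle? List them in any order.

t, u, v, w

DFS with gray/black marking from t:
t gray
  o gray
    q gray
      s gray
      s black
    q black
  o black
  w gray
    w→s: s black — skip
    v gray
      u gray
        p gray
        p black
        u→t: t is gray → back edge
Back edge closes the cycle t → w → v → u → t; its vertices are {t, u, v, w}.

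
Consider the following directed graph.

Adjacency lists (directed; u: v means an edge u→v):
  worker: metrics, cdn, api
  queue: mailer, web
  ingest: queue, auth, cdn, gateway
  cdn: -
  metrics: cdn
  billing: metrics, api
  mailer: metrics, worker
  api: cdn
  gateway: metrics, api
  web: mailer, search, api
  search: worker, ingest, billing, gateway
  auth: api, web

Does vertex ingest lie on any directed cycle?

ingest is on a cycle iff ingest can reach itself via ≥1 edge.
ingest → queue → web → search → ingest — yes.

Yes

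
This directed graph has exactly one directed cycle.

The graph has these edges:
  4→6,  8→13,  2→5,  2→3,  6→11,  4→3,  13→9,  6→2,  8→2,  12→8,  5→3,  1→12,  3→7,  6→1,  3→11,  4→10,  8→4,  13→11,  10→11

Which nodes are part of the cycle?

1, 4, 6, 8, 12

DFS with gray/black marking from 12:
12 gray
  8 gray
    13 gray
      9 gray
      9 black
      11 gray
      11 black
    13 black
    2 gray
      3 gray
        7 gray
        7 black
        3→11: 11 black — skip
      3 black
      5 gray
        5→3: 3 black — skip
      5 black
    2 black
    4 gray
      4→3: 3 black — skip
      10 gray
        10→11: 11 black — skip
      10 black
      6 gray
        6→2: 2 black — skip
        1 gray
          1→12: 12 is gray → back edge
Back edge closes the cycle 12 → 8 → 4 → 6 → 1 → 12; its vertices are {1, 4, 6, 8, 12}.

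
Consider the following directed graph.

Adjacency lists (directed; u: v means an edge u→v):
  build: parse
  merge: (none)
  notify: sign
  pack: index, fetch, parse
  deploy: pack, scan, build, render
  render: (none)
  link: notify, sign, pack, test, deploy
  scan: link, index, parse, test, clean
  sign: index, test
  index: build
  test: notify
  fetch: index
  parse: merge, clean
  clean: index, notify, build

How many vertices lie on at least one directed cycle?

A vertex is on a directed cycle iff it belongs to a strongly connected component of size ≥ 2 (or has a self-loop).
The vertices on cycles are {link, scan, sign, test, build, clean, index, parse, deploy, notify} — 10 in total.

10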